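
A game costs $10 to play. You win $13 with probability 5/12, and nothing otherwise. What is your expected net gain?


E[gain] = (13-10)×5/12 + (-10)×7/12
= 5/4 - 35/6 = -55/12

Expected net gain = $-55/12 ≈ $-4.58


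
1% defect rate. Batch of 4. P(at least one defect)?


P(all good) = (99/100)^4 = 96059601/100000000
P(≥1 defect) = 3940399/100000000

P = 3940399/100000000 ≈ 3.94%


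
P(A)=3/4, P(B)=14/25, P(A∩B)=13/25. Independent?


P(A)×P(B) = 21/50
P(A∩B) = 13/25
Not equal → NOT independent

No, not independent


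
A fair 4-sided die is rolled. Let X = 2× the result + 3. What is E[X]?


E[die] = (1+4)/2 = 5/2
E[X] = 2×5/2 + 3 = 8

E[X] = 8


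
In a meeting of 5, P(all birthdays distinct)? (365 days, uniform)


P(all different) = Π(365-i)/365 for i=0..4
= (365/365)×(364/365)×...×(361/365)
= 0.972864

P ≈ 0.9729 ≈ 97.29%


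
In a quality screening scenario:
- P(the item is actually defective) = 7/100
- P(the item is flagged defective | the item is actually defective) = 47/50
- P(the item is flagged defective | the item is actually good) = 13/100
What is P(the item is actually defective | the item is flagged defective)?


Using Bayes' theorem:
P(A|B) = P(B|A)·P(A) / P(B)

P(the item is flagged defective) = 47/50 × 7/100 + 13/100 × 93/100
= 329/5000 + 1209/10000 = 1867/10000

P(the item is actually defective|the item is flagged defective) = (329/5000) / (1867/10000) = 658/1867

P(the item is actually defective|the item is flagged defective) = 658/1867 ≈ 35.24%


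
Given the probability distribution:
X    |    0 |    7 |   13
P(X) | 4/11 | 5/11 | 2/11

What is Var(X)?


E[X] = 61/11
E[X²] = 53
Var(X) = E[X²] - (E[X])² = 53 - 3721/121 = 2692/121

Var(X) = 2692/121 ≈ 22.2479


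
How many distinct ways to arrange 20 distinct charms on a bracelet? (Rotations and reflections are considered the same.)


Free circular arrangements: rotations and reflections both identified.
(n-1)!/2 = 19!/2 = 121645100408832000/2 = 60822550204416000

60822550204416000


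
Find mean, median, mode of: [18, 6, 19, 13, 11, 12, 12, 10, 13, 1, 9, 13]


Sorted: [1, 6, 9, 10, 11, 12, 12, 13, 13, 13, 18, 19]
Mean = 137/12
Median = 12
Freq: {18: 1, 6: 1, 19: 1, 13: 3, 11: 1, 12: 2, 10: 1, 1: 1, 9: 1}
Mode: [13]

Mean=137/12, Median=12, Mode=13


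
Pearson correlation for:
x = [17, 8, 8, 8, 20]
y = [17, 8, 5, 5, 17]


n=5, Σx=61, Σy=52, Σxy=773, Σx²=881, Σy²=692
r = (5×773 - 61×52)/√((5×881 - 61²)(5×692 - 52²))
= 693/√(684×756) = 693/√517104 ≈ 693/719.0994 ≈ 0.9637

r ≈ 0.9637


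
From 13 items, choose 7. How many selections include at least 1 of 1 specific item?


Complement: C(13,7) - C(12,7) = 1716 - 792 = 924

924


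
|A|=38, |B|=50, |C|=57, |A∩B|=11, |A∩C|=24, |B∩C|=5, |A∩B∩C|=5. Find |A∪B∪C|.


|A∪B∪C| = 38+50+57-11-24-5+5 = 110

|A∪B∪C| = 110


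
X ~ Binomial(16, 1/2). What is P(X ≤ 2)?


P(X ≤ 2) = Σ P(X=i) for i=0..2
P(X=0) = 1/65536
P(X=1) = 1/4096
P(X=2) = 15/8192
Sum = 137/65536

P(X ≤ 2) = 137/65536 ≈ 0.21%


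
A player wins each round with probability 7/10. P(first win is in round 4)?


Geometric: P(X=4) = (1-p)^(k-1)×p = (3/10)^3×7/10 = 189/10000

P(X=4) = 189/10000 ≈ 1.89%


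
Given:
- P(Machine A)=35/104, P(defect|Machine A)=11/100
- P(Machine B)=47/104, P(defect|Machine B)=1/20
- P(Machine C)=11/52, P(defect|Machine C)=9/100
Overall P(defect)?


P(B) = Σ P(B|Aᵢ)×P(Aᵢ)
  11/100×35/104 = 77/2080
  1/20×47/104 = 47/2080
  9/100×11/52 = 99/5200
Sum = 409/5200

P(defect) = 409/5200 ≈ 7.87%


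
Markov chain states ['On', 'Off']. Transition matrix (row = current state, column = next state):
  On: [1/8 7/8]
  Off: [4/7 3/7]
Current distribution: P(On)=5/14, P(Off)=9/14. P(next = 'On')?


P(next=On) = Σᵢ P(now=i)×P(i→On)
= 5/14×1/8 + 9/14×4/7
= 5/112 + 18/49 = 323/784

P = 323/784 ≈ 0.4120


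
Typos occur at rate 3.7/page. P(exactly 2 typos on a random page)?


Poisson(λ=3.7): P(X=2) = e^(-λ)×λ^k/k!
= e^(-3.7) × 3.7^2 / 2!
≈ 0.02472352647 × 13.69 / 2 ≈ 0.169233

P(X=2) ≈ 0.169233 ≈ 16.92%


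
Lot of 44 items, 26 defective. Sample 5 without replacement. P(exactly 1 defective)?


Hypergeometric: C(26,1)×C(18,4)/C(44,5)
= 26×3060/1086008 = 9945/135751

P(X=1) = 9945/135751 ≈ 7.33%


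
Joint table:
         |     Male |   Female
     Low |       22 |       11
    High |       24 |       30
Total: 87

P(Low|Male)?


P(Low|Male) = 22/(22+24) = 22/46 = 11/23

P = 11/23 ≈ 47.83%


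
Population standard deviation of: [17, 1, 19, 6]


Mean = 43/4
  (17-43/4)²=625/16
  (1-43/4)²=1521/16
  (19-43/4)²=1089/16
  (6-43/4)²=361/16
Σ(x-μ)² = 899/4
σ² = (899/4)/4 = 899/16

σ = √(899/16) ≈ 7.4958


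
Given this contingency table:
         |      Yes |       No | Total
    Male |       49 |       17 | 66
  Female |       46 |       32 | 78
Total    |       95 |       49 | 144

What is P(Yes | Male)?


P(Yes | Male) = 49/(49+17) = 49/66

P(Yes|Male) = 49/66 ≈ 74.24%


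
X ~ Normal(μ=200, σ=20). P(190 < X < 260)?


z₁=(190-200)/20=-0.5, z₂=(260-200)/20=3.0
P = Φ(3.0) - Φ(-0.5) = 0.998650 - 0.308538 = 0.690112 ≈ 0.6901

P(190 < X < 260) ≈ 0.6901


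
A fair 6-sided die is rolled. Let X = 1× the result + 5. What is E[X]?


E[die] = (1+6)/2 = 7/2
E[X] = 1×7/2 + 5 = 17/2

E[X] = 17/2


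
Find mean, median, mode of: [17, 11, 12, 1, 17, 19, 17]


Sorted: [1, 11, 12, 17, 17, 17, 19]
Mean = 94/7
Median = 17
Freq: {17: 3, 11: 1, 12: 1, 1: 1, 19: 1}
Mode: [17]

Mean=94/7, Median=17, Mode=17


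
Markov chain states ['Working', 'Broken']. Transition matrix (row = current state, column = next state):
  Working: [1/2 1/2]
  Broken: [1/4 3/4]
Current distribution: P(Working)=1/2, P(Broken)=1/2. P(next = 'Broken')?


P(next=Broken) = Σᵢ P(now=i)×P(i→Broken)
= 1/2×1/2 + 1/2×3/4
= 1/4 + 3/8 = 5/8

P = 5/8 ≈ 0.6250


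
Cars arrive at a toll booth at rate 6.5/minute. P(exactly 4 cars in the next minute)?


Poisson(λ=6.5): P(X=4) = e^(-λ)×λ^k/k!
= e^(-6.5) × 6.5^4 / 4!
≈ 0.001503439193 × 1785.0625 / 24 ≈ 0.111822

P(X=4) ≈ 0.111822 ≈ 11.18%


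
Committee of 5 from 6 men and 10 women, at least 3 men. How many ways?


Count by #men:
  3M,2W: C(6,3)×C(10,2)=900
  4M,1W: C(6,4)×C(10,1)=150
  5M,0W: C(6,5)×C(10,0)=6
Total = 1056

1056


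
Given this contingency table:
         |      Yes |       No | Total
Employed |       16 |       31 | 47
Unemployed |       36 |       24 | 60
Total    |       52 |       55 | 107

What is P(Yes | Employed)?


P(Yes | Employed) = 16/(16+31) = 16/47

P(Yes|Employed) = 16/47 ≈ 34.04%


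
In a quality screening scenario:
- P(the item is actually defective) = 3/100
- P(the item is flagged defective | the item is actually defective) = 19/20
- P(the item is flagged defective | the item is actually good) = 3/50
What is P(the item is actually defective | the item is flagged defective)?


Using Bayes' theorem:
P(A|B) = P(B|A)·P(A) / P(B)

P(the item is flagged defective) = 19/20 × 3/100 + 3/50 × 97/100
= 57/2000 + 291/5000 = 867/10000

P(the item is actually defective|the item is flagged defective) = (57/2000) / (867/10000) = 95/289

P(the item is actually defective|the item is flagged defective) = 95/289 ≈ 32.87%


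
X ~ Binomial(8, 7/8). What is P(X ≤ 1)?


P(X ≤ 1) = Σ P(X=i) for i=0..1
P(X=0) = 1/16777216
P(X=1) = 7/2097152
Sum = 57/16777216

P(X ≤ 1) = 57/16777216 ≈ 0.00%


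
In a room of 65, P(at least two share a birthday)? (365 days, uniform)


P(all different) = Π(365-i)/365 for i=0..64
= 0.002317
P(match) = 1 - 0.002317 = 0.997683

P ≈ 0.9977 ≈ 99.77%


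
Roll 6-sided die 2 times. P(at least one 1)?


P(no 1)^2 = (5/6)^2 = 25/36
P(≥1) = 1 - 25/36 = 11/36

P = 11/36 ≈ 30.56%


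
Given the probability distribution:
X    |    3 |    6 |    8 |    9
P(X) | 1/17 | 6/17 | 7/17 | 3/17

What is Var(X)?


E[X] = 122/17
E[X²] = 916/17
Var(X) = E[X²] - (E[X])² = 916/17 - 14884/289 = 688/289

Var(X) = 688/289 ≈ 2.3806


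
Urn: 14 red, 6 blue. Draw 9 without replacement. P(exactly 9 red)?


Hypergeometric: C(14,9)×C(6,0)/C(20,9)
= 2002×1/167960 = 77/6460

P(X=9) = 77/6460 ≈ 1.19%


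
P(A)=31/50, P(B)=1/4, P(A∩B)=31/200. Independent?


P(A)×P(B) = 31/200
P(A∩B) = 31/200
Equal ✓ → Independent

Yes, independent


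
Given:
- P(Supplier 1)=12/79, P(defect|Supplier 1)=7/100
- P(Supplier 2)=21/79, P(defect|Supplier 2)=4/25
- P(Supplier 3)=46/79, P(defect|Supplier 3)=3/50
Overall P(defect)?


P(B) = Σ P(B|Aᵢ)×P(Aᵢ)
  7/100×12/79 = 21/1975
  4/25×21/79 = 84/1975
  3/50×46/79 = 69/1975
Sum = 174/1975

P(defect) = 174/1975 ≈ 8.81%


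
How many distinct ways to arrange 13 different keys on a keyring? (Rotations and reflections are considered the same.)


Free circular arrangements: rotations and reflections both identified.
(n-1)!/2 = 12!/2 = 479001600/2 = 239500800

239500800


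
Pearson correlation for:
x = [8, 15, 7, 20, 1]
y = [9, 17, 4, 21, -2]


n=5, Σx=51, Σy=49, Σxy=773, Σx²=739, Σy²=831
r = (5×773 - 51×49)/√((5×739 - 51²)(5×831 - 49²))
= 1366/√(1094×1754) = 1366/√1918876 ≈ 1366/1385.2350 ≈ 0.9861

r ≈ 0.9861


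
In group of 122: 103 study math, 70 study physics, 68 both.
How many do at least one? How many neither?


|A∪B| = 103+70-68 = 105
Neither = 122-105 = 17

At least one: 105; Neither: 17


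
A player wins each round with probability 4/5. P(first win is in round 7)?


Geometric: P(X=7) = (1-p)^(k-1)×p = (1/5)^6×4/5 = 4/78125

P(X=7) = 4/78125 ≈ 0.01%


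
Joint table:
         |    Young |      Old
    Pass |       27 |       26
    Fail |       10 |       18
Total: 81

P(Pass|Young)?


P(Pass|Young) = 27/(27+10) = 27/37

P = 27/37 ≈ 72.97%


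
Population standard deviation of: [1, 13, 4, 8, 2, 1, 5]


Mean = 34/7
  (1-34/7)²=729/49
  (13-34/7)²=3249/49
  (4-34/7)²=36/49
  (8-34/7)²=484/49
  (2-34/7)²=400/49
  (1-34/7)²=729/49
  (5-34/7)²=1/49
Σ(x-μ)² = 804/7
σ² = (804/7)/7 = 804/49

σ = √(804/49) ≈ 4.0507


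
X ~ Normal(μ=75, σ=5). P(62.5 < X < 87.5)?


z₁=(62.5-75)/5=-2.5, z₂=(87.5-75)/5=2.5
P = Φ(2.5) - Φ(-2.5) = 0.993790 - 0.006210 = 0.987580 ≈ 0.9876

P(62.5 < X < 87.5) ≈ 0.9876


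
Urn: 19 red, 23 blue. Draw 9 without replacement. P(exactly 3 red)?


Hypergeometric: C(19,3)×C(23,6)/C(42,9)
= 969×100947/445891810 = 43263/197210

P(X=3) = 43263/197210 ≈ 21.94%


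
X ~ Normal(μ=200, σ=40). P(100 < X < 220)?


z₁=(100-200)/40=-2.5, z₂=(220-200)/40=0.5
P = Φ(0.5) - Φ(-2.5) = 0.691462 - 0.006210 = 0.685252 ≈ 0.6853

P(100 < X < 220) ≈ 0.6853


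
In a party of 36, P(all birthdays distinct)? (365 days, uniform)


P(all different) = Π(365-i)/365 for i=0..35
= (365/365)×(364/365)×...×(330/365)
= 0.167818

P ≈ 0.1678 ≈ 16.78%


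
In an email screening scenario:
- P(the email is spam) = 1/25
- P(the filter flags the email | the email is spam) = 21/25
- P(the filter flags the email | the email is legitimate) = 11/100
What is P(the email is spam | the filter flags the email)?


Using Bayes' theorem:
P(A|B) = P(B|A)·P(A) / P(B)

P(the filter flags the email) = 21/25 × 1/25 + 11/100 × 24/25
= 21/625 + 66/625 = 87/625

P(the email is spam|the filter flags the email) = (21/625) / (87/625) = 7/29

P(the email is spam|the filter flags the email) = 7/29 ≈ 24.14%


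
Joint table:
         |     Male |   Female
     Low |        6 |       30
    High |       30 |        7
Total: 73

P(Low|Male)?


P(Low|Male) = 6/(6+30) = 6/36 = 1/6

P = 1/6 ≈ 16.67%


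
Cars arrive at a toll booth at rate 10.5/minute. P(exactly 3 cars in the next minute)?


Poisson(λ=10.5): P(X=3) = e^(-λ)×λ^k/k!
= e^(-10.5) × 10.5^3 / 3!
≈ 2.753644935e-05 × 1157.625 / 6 ≈ 0.005313

P(X=3) ≈ 0.005313 ≈ 0.53%


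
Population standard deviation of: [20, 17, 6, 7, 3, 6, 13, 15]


Mean = 87/8
  (20-87/8)²=5329/64
  (17-87/8)²=2401/64
  (6-87/8)²=1521/64
  (7-87/8)²=961/64
  (3-87/8)²=3969/64
  (6-87/8)²=1521/64
  (13-87/8)²=289/64
  (15-87/8)²=1089/64
Σ(x-μ)² = 2135/8
σ² = (2135/8)/8 = 2135/64

σ = √(2135/64) ≈ 5.7758


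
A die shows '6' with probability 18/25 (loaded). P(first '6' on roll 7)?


Geometric: P(X=7) = (1-p)^(k-1)×p = (7/25)^6×18/25 = 2117682/6103515625

P(X=7) = 2117682/6103515625 ≈ 0.03%


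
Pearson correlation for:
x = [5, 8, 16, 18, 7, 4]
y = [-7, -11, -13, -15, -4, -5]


n=6, Σx=58, Σy=-55, Σxy=-649, Σx²=734, Σy²=605
r = (6×(-649) - 58×(-55))/√((6×734 - 58²)(6×605 - (-55)²))
= -704/√(1040×605) = -704/√629200 ≈ -704/793.2213 ≈ -0.8875

r ≈ -0.8875


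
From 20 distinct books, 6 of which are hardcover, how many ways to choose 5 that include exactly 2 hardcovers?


Choose 2 of the 6 hardcovers and 3 of the other 14 books:
C(6,2)×C(14,3) = 15×364 = 5460

5460


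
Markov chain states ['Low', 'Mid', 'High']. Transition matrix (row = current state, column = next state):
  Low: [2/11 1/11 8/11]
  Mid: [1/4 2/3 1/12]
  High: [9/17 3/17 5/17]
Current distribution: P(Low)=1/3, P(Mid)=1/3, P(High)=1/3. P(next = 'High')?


P(next=High) = Σᵢ P(now=i)×P(i→High)
= 1/3×8/11 + 1/3×1/12 + 1/3×5/17
= 8/33 + 1/36 + 5/51 = 2479/6732

P = 2479/6732 ≈ 0.3682


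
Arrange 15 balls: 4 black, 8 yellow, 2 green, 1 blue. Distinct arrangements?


15!/(4!×8!×2!×1!) = 675675

675675


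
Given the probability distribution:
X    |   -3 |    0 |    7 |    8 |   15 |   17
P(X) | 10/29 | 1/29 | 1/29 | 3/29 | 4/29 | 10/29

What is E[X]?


E[X] = Σ x·P(X=x)
= (-3)×(10/29) + (0)×(1/29) + (7)×(1/29) + (8)×(3/29) + (15)×(4/29) + (17)×(10/29)
= 231/29

E[X] = 231/29


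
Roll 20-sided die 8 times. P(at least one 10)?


P(no 10)^8 = (19/20)^8 = 16983563041/25600000000
P(≥1) = 1 - 16983563041/25600000000 = 8616436959/25600000000

P = 8616436959/25600000000 ≈ 33.66%


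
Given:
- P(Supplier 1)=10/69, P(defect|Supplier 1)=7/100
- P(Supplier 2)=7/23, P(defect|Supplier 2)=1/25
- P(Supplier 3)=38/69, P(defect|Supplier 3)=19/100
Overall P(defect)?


P(B) = Σ P(B|Aᵢ)×P(Aᵢ)
  7/100×10/69 = 7/690
  1/25×7/23 = 7/575
  19/100×38/69 = 361/3450
Sum = 73/575

P(defect) = 73/575 ≈ 12.70%


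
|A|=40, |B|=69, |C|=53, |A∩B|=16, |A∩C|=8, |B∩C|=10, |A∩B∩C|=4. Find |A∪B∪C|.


|A∪B∪C| = 40+69+53-16-8-10+4 = 132

|A∪B∪C| = 132


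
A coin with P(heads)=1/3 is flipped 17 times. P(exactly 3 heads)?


Binomial: P(X=3) = C(17,3)×p^3×(1-p)^14
= 680 × 1/27 × 16384/4782969 = 11141120/129140163

P(X=3) = 11141120/129140163 ≈ 8.63%


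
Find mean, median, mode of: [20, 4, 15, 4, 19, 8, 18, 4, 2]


Sorted: [2, 4, 4, 4, 8, 15, 18, 19, 20]
Mean = 94/9
Median = 8
Freq: {20: 1, 4: 3, 15: 1, 19: 1, 8: 1, 18: 1, 2: 1}
Mode: [4]

Mean=94/9, Median=8, Mode=4


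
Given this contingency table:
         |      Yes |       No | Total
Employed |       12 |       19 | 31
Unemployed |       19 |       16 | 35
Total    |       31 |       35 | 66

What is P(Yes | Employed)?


P(Yes | Employed) = 12/(12+19) = 12/31

P(Yes|Employed) = 12/31 ≈ 38.71%


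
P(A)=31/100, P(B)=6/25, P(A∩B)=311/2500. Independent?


P(A)×P(B) = 93/1250
P(A∩B) = 311/2500
Not equal → NOT independent

No, not independent


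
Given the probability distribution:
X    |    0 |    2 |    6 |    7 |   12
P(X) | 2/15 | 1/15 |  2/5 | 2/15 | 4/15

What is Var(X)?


E[X] = 20/3
E[X²] = 298/5
Var(X) = E[X²] - (E[X])² = 298/5 - 400/9 = 682/45

Var(X) = 682/45 ≈ 15.1556


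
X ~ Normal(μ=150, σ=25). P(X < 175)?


z = (175-150)/25 = 1.0
P(Z < 1.0) = 0.8413

P(X < 175) ≈ 0.8413


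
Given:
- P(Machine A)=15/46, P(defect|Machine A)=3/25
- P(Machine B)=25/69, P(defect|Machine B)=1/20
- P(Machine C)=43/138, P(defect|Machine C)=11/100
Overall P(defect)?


P(B) = Σ P(B|Aᵢ)×P(Aᵢ)
  3/25×15/46 = 9/230
  1/20×25/69 = 5/276
  11/100×43/138 = 473/13800
Sum = 421/4600

P(defect) = 421/4600 ≈ 9.15%


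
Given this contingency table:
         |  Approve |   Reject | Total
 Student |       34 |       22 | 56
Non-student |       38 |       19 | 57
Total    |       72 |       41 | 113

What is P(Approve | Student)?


P(Approve | Student) = 34/(34+22) = 34/56 = 17/28

P(Approve|Student) = 17/28 ≈ 60.71%


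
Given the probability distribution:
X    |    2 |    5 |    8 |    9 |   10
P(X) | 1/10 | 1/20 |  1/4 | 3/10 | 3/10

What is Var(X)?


E[X] = 163/20
E[X²] = 1439/20
Var(X) = E[X²] - (E[X])² = 1439/20 - 26569/400 = 2211/400

Var(X) = 2211/400 ≈ 5.5275


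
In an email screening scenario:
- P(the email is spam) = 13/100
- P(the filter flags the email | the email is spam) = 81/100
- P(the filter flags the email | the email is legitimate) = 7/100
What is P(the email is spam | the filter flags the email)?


Using Bayes' theorem:
P(A|B) = P(B|A)·P(A) / P(B)

P(the filter flags the email) = 81/100 × 13/100 + 7/100 × 87/100
= 1053/10000 + 609/10000 = 831/5000

P(the email is spam|the filter flags the email) = (1053/10000) / (831/5000) = 351/554

P(the email is spam|the filter flags the email) = 351/554 ≈ 63.36%


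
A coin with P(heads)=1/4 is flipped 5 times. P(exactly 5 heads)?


Binomial: P(X=5) = C(5,5)×p^5×(1-p)^0
= 1 × 1/1024 × 1 = 1/1024

P(X=5) = 1/1024 ≈ 0.10%


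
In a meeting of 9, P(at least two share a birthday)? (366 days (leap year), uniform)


P(all different) = Π(366-i)/366 for i=0..8
= 0.905624
P(match) = 1 - 0.905624 = 0.094376

P ≈ 0.0944 ≈ 9.44%


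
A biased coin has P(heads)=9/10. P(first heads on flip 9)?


Geometric: P(X=9) = (1-p)^(k-1)×p = (1/10)^8×9/10 = 9/1000000000

P(X=9) = 9/1000000000 ≈ 0.00%


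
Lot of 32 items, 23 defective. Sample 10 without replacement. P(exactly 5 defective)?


Hypergeometric: C(23,5)×C(9,5)/C(32,10)
= 33649×126/64512240 = 30723/467480

P(X=5) = 30723/467480 ≈ 6.57%


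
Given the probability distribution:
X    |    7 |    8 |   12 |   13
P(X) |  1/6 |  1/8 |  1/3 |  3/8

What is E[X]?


E[X] = Σ x·P(X=x)
= (7)×(1/6) + (8)×(1/8) + (12)×(1/3) + (13)×(3/8)
= 265/24

E[X] = 265/24


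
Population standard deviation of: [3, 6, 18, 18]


Mean = 45/4
  (3-45/4)²=1089/16
  (6-45/4)²=441/16
  (18-45/4)²=729/16
  (18-45/4)²=729/16
Σ(x-μ)² = 747/4
σ² = (747/4)/4 = 747/16

σ = √(747/16) ≈ 6.8328


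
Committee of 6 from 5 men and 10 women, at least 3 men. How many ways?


Count by #men:
  3M,3W: C(5,3)×C(10,3)=1200
  4M,2W: C(5,4)×C(10,2)=225
  5M,1W: C(5,5)×C(10,1)=10
Total = 1435

1435


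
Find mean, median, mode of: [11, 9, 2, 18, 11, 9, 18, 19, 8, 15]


Sorted: [2, 8, 9, 9, 11, 11, 15, 18, 18, 19]
Mean = 120/10 = 12
Median = 11
Freq: {11: 2, 9: 2, 2: 1, 18: 2, 19: 1, 8: 1, 15: 1}
Mode: [9, 11, 18]

Mean=12, Median=11, Mode=[9, 11, 18]


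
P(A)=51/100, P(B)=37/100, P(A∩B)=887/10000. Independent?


P(A)×P(B) = 1887/10000
P(A∩B) = 887/10000
Not equal → NOT independent

No, not independent


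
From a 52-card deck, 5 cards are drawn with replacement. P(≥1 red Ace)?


P(not a red Ace) = 50/52 = 25/26
P(none in 5 draws) = (25/26)^5 = 9765625/11881376
P(≥1 red Ace) = 1 - 9765625/11881376 = 2115751/11881376

P = 2115751/11881376 ≈ 17.81%


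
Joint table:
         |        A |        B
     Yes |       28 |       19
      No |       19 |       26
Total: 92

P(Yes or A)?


P(Yes∨A) = P(Yes) + P(A) - P(Yes∧A)
= (47 + 47 - 28)/92 = 66/92 = 33/46

P = 33/46 ≈ 71.74%


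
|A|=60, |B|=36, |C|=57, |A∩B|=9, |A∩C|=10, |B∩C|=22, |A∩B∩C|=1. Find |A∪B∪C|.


|A∪B∪C| = 60+36+57-9-10-22+1 = 113

|A∪B∪C| = 113


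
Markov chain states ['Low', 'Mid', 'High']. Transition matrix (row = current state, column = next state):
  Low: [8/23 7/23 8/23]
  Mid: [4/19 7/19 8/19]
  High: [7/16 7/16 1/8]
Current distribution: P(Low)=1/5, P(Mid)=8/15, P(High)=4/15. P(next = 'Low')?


P(next=Low) = Σᵢ P(now=i)×P(i→Low)
= 1/5×8/23 + 8/15×4/19 + 4/15×7/16
= 8/115 + 32/285 + 7/60 = 2609/8740

P = 2609/8740 ≈ 0.2985


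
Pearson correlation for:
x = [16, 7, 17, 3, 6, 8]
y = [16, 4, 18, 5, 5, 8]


n=6, Σx=57, Σy=56, Σxy=699, Σx²=703, Σy²=710
r = (6×699 - 57×56)/√((6×703 - 57²)(6×710 - 56²))
= 1002/√(969×1124) = 1002/√1089156 ≈ 1002/1043.6264 ≈ 0.9601

r ≈ 0.9601


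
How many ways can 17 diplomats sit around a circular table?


Circular arrangements of 17 distinct objects: fix one position to break rotational symmetry.
(n-1)! = 16! = 20922789888000

20922789888000


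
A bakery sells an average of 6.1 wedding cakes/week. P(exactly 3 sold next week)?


Poisson(λ=6.1): P(X=3) = e^(-λ)×λ^k/k!
= e^(-6.1) × 6.1^3 / 3!
≈ 0.002242867719 × 226.981 / 6 ≈ 0.084848

P(X=3) ≈ 0.084848 ≈ 8.48%


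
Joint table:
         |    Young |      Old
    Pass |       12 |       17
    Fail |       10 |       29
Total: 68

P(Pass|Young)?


P(Pass|Young) = 12/(12+10) = 12/22 = 6/11

P = 6/11 ≈ 54.55%


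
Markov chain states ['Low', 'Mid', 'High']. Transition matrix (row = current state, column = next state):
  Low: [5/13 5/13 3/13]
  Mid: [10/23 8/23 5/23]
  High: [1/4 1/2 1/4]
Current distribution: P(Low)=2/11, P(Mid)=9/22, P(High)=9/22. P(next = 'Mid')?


P(next=Mid) = Σᵢ P(now=i)×P(i→Mid)
= 2/11×5/13 + 9/22×8/23 + 9/22×1/2
= 10/143 + 36/253 + 9/44 = 5483/13156

P = 5483/13156 ≈ 0.4168


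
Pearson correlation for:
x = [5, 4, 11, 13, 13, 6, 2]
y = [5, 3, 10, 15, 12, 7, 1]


n=7, Σx=54, Σy=53, Σxy=542, Σx²=540, Σy²=553
r = (7×542 - 54×53)/√((7×540 - 54²)(7×553 - 53²))
= 932/√(864×1062) = 932/√917568 ≈ 932/957.8977 ≈ 0.9730

r ≈ 0.9730


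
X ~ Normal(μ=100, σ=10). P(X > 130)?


z = (130-100)/10 = 3.0
P(X > 130) = 1 - P(Z ≤ 3.0) = 1 - 0.9987 = 0.0013

P(X > 130) ≈ 0.0013


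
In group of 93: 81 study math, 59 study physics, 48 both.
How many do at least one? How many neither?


|A∪B| = 81+59-48 = 92
Neither = 93-92 = 1

At least one: 92; Neither: 1


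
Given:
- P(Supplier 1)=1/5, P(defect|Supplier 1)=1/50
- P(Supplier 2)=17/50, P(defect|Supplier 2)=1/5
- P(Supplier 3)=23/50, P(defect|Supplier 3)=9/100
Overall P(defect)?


P(B) = Σ P(B|Aᵢ)×P(Aᵢ)
  1/50×1/5 = 1/250
  1/5×17/50 = 17/250
  9/100×23/50 = 207/5000
Sum = 567/5000

P(defect) = 567/5000 ≈ 11.34%


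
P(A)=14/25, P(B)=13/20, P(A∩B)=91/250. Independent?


P(A)×P(B) = 91/250
P(A∩B) = 91/250
Equal ✓ → Independent

Yes, independent


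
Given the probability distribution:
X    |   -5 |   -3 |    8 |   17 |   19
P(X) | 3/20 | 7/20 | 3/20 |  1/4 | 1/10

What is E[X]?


E[X] = Σ x·P(X=x)
= (-5)×(3/20) + (-3)×(7/20) + (8)×(3/20) + (17)×(1/4) + (19)×(1/10)
= 111/20

E[X] = 111/20


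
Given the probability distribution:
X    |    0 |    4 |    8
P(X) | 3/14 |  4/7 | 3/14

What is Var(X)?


E[X] = 4
E[X²] = 160/7
Var(X) = E[X²] - (E[X])² = 160/7 - 16 = 48/7

Var(X) = 48/7 ≈ 6.8571


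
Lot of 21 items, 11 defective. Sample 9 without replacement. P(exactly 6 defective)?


Hypergeometric: C(11,6)×C(10,3)/C(21,9)
= 462×120/293930 = 792/4199

P(X=6) = 792/4199 ≈ 18.86%


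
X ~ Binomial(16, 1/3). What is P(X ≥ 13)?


P(X ≥ 13) = Σ P(X=i) for i=13..16
P(X=13) = 4480/43046721
P(X=14) = 160/14348907
P(X=15) = 32/43046721
P(X=16) = 1/43046721
Sum = 4993/43046721

P(X ≥ 13) = 4993/43046721 ≈ 0.01%


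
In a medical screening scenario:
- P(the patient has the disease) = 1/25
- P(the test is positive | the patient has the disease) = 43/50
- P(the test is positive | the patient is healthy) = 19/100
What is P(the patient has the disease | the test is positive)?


Using Bayes' theorem:
P(A|B) = P(B|A)·P(A) / P(B)

P(the test is positive) = 43/50 × 1/25 + 19/100 × 24/25
= 43/1250 + 114/625 = 271/1250

P(the patient has the disease|the test is positive) = (43/1250) / (271/1250) = 43/271

P(the patient has the disease|the test is positive) = 43/271 ≈ 15.87%


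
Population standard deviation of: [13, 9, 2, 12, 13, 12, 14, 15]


Mean = 90/8 = 45/4
  (13-45/4)²=49/16
  (9-45/4)²=81/16
  (2-45/4)²=1369/16
  (12-45/4)²=9/16
  (13-45/4)²=49/16
  (12-45/4)²=9/16
  (14-45/4)²=121/16
  (15-45/4)²=225/16
Σ(x-μ)² = 239/2
σ² = (239/2)/8 = 239/16

σ = √(239/16) ≈ 3.8649


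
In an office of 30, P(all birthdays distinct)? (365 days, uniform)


P(all different) = Π(365-i)/365 for i=0..29
= (365/365)×(364/365)×...×(336/365)
= 0.293684

P ≈ 0.2937 ≈ 29.37%


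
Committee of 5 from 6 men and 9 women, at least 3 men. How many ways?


Count by #men:
  3M,2W: C(6,3)×C(9,2)=720
  4M,1W: C(6,4)×C(9,1)=135
  5M,0W: C(6,5)×C(9,0)=6
Total = 861

861


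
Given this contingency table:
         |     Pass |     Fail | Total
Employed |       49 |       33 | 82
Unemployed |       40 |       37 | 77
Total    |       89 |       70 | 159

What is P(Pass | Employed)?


P(Pass | Employed) = 49/(49+33) = 49/82

P(Pass|Employed) = 49/82 ≈ 59.76%


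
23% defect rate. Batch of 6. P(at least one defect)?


P(all good) = (77/100)^6 = 208422380089/1000000000000
P(≥1 defect) = 791577619911/1000000000000

P = 791577619911/1000000000000 ≈ 79.16%


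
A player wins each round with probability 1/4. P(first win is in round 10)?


Geometric: P(X=10) = (1-p)^(k-1)×p = (3/4)^9×1/4 = 19683/1048576

P(X=10) = 19683/1048576 ≈ 1.88%


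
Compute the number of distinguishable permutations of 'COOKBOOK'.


Letters: 8, freq: {'C': 1, 'O': 4, 'K': 2, 'B': 1}
8!/(1!×4!×2!×1!) = 40320/48 = 840

840


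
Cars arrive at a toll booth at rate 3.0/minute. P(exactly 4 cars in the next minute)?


Poisson(λ=3.0): P(X=4) = e^(-λ)×λ^k/k!
= e^(-3.0) × 3.0^4 / 4!
≈ 0.04978706837 × 81 / 24 ≈ 0.168031

P(X=4) ≈ 0.168031 ≈ 16.80%


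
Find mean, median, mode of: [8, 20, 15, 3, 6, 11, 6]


Sorted: [3, 6, 6, 8, 11, 15, 20]
Mean = 69/7
Median = 8
Freq: {8: 1, 20: 1, 15: 1, 3: 1, 6: 2, 11: 1}
Mode: [6]

Mean=69/7, Median=8, Mode=6


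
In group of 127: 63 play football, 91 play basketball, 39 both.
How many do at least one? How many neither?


|A∪B| = 63+91-39 = 115
Neither = 127-115 = 12

At least one: 115; Neither: 12


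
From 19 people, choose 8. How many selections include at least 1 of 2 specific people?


Complement: C(19,8) - C(17,8) = 75582 - 24310 = 51272

51272


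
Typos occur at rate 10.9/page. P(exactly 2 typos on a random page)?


Poisson(λ=10.9): P(X=2) = e^(-λ)×λ^k/k!
= e^(-10.9) × 10.9^2 / 2!
≈ 1.8458234e-05 × 118.81 / 2 ≈ 0.001097

P(X=2) ≈ 0.001097 ≈ 0.11%


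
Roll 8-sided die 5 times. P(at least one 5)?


P(no 5)^5 = (7/8)^5 = 16807/32768
P(≥1) = 1 - 16807/32768 = 15961/32768

P = 15961/32768 ≈ 48.71%


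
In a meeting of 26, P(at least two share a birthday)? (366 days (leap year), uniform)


P(all different) = Π(366-i)/366 for i=0..25
= 0.402786
P(match) = 1 - 0.402786 = 0.597214

P ≈ 0.5972 ≈ 59.72%


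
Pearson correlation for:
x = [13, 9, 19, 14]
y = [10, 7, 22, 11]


n=4, Σx=55, Σy=50, Σxy=765, Σx²=807, Σy²=754
r = (4×765 - 55×50)/√((4×807 - 55²)(4×754 - 50²))
= 310/√(203×516) = 310/√104748 ≈ 310/323.6480 ≈ 0.9578

r ≈ 0.9578


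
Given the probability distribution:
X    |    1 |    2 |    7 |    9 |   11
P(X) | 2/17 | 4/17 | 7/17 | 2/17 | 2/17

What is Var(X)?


E[X] = 99/17
E[X²] = 45
Var(X) = E[X²] - (E[X])² = 45 - 9801/289 = 3204/289

Var(X) = 3204/289 ≈ 11.0865


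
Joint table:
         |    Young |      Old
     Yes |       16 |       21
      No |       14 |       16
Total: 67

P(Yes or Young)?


P(Yes∨Young) = P(Yes) + P(Young) - P(Yes∧Young)
= (37 + 30 - 16)/67 = 51/67

P = 51/67 ≈ 76.12%


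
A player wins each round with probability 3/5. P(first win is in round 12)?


Geometric: P(X=12) = (1-p)^(k-1)×p = (2/5)^11×3/5 = 6144/244140625

P(X=12) = 6144/244140625 ≈ 0.00%


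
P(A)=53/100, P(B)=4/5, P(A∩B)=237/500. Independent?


P(A)×P(B) = 53/125
P(A∩B) = 237/500
Not equal → NOT independent

No, not independent


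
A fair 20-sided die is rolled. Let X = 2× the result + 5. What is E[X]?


E[die] = (1+20)/2 = 21/2
E[X] = 2×21/2 + 5 = 26

E[X] = 26


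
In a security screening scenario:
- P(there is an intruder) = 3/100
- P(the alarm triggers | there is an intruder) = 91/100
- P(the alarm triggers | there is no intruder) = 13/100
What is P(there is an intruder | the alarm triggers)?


Using Bayes' theorem:
P(A|B) = P(B|A)·P(A) / P(B)

P(the alarm triggers) = 91/100 × 3/100 + 13/100 × 97/100
= 273/10000 + 1261/10000 = 767/5000

P(there is an intruder|the alarm triggers) = (273/10000) / (767/5000) = 21/118

P(there is an intruder|the alarm triggers) = 21/118 ≈ 17.80%


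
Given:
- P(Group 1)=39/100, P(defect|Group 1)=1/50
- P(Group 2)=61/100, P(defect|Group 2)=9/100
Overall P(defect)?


P(B) = Σ P(B|Aᵢ)×P(Aᵢ)
  1/50×39/100 = 39/5000
  9/100×61/100 = 549/10000
Sum = 627/10000

P(defect) = 627/10000 ≈ 6.27%


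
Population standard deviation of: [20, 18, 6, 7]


Mean = 51/4
  (20-51/4)²=841/16
  (18-51/4)²=441/16
  (6-51/4)²=729/16
  (7-51/4)²=529/16
Σ(x-μ)² = 635/4
σ² = (635/4)/4 = 635/16

σ = √(635/16) ≈ 6.2998


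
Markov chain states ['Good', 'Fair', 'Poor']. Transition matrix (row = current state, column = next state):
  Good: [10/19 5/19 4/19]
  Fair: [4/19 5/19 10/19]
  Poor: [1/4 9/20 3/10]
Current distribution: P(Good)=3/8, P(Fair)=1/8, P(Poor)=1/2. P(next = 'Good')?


P(next=Good) = Σᵢ P(now=i)×P(i→Good)
= 3/8×10/19 + 1/8×4/19 + 1/2×1/4
= 15/76 + 1/38 + 1/8 = 53/152

P = 53/152 ≈ 0.3487


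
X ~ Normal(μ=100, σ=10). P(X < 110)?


z = (110-100)/10 = 1.0
P(Z < 1.0) = 0.8413

P(X < 110) ≈ 0.8413


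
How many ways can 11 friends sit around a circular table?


Circular arrangements of 11 distinct objects: fix one position to break rotational symmetry.
(n-1)! = 10! = 3628800

3628800


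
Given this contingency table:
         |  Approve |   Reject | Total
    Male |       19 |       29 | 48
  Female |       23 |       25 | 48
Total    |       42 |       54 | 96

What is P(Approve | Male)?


P(Approve | Male) = 19/(19+29) = 19/48

P(Approve|Male) = 19/48 ≈ 39.58%


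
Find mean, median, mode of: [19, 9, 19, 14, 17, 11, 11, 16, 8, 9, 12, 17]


Sorted: [8, 9, 9, 11, 11, 12, 14, 16, 17, 17, 19, 19]
Mean = 162/12 = 27/2
Median = 13
Freq: {19: 2, 9: 2, 14: 1, 17: 2, 11: 2, 16: 1, 8: 1, 12: 1}
Mode: [9, 11, 17, 19]

Mean=27/2, Median=13, Mode=[9, 11, 17, 19]


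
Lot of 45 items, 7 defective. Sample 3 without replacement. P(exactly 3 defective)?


Hypergeometric: C(7,3)×C(38,0)/C(45,3)
= 35×1/14190 = 7/2838

P(X=3) = 7/2838 ≈ 0.25%


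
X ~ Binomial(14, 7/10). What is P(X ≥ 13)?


P(X ≥ 13) = Σ P(X=i) for i=13..14
P(X=13) = 2034669218547/50000000000000
P(X=14) = 678223072849/100000000000000
Sum = 4747561509943/100000000000000

P(X ≥ 13) = 4747561509943/100000000000000 ≈ 4.75%


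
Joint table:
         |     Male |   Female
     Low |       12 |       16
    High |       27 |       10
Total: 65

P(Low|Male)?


P(Low|Male) = 12/(12+27) = 12/39 = 4/13

P = 4/13 ≈ 30.77%


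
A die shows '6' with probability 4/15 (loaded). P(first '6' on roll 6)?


Geometric: P(X=6) = (1-p)^(k-1)×p = (11/15)^5×4/15 = 644204/11390625

P(X=6) = 644204/11390625 ≈ 5.66%


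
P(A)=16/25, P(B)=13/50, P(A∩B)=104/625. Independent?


P(A)×P(B) = 104/625
P(A∩B) = 104/625
Equal ✓ → Independent

Yes, independent


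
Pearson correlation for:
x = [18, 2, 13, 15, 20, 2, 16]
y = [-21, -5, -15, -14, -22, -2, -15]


n=7, Σx=86, Σy=-94, Σxy=-1477, Σx²=1382, Σy²=1600
r = (7×(-1477) - 86×(-94))/√((7×1382 - 86²)(7×1600 - (-94)²))
= -2255/√(2278×2364) = -2255/√5385192 ≈ -2255/2320.6016 ≈ -0.9717

r ≈ -0.9717


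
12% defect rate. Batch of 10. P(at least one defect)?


P(all good) = (22/25)^10 = 26559922791424/95367431640625
P(≥1 defect) = 68807508849201/95367431640625

P = 68807508849201/95367431640625 ≈ 72.15%


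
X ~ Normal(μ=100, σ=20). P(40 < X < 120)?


z₁=(40-100)/20=-3.0, z₂=(120-100)/20=1.0
P = Φ(1.0) - Φ(-3.0) = 0.841345 - 0.001350 = 0.839995 ≈ 0.8400

P(40 < X < 120) ≈ 0.8400


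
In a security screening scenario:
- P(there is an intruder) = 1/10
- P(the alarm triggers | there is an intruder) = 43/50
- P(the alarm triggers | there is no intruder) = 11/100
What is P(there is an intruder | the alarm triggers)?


Using Bayes' theorem:
P(A|B) = P(B|A)·P(A) / P(B)

P(the alarm triggers) = 43/50 × 1/10 + 11/100 × 9/10
= 43/500 + 99/1000 = 37/200

P(there is an intruder|the alarm triggers) = (43/500) / (37/200) = 86/185

P(there is an intruder|the alarm triggers) = 86/185 ≈ 46.49%


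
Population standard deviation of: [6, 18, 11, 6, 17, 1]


Mean = 59/6
  (6-59/6)²=529/36
  (18-59/6)²=2401/36
  (11-59/6)²=49/36
  (6-59/6)²=529/36
  (17-59/6)²=1849/36
  (1-59/6)²=2809/36
Σ(x-μ)² = 1361/6
σ² = (1361/6)/6 = 1361/36

σ = √(1361/36) ≈ 6.1486


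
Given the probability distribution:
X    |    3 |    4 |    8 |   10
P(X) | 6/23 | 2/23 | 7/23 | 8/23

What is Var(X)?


E[X] = 162/23
E[X²] = 58
Var(X) = E[X²] - (E[X])² = 58 - 26244/529 = 4438/529

Var(X) = 4438/529 ≈ 8.3894


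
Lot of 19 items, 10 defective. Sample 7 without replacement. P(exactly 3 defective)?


Hypergeometric: C(10,3)×C(9,4)/C(19,7)
= 120×126/50388 = 1260/4199

P(X=3) = 1260/4199 ≈ 30.01%


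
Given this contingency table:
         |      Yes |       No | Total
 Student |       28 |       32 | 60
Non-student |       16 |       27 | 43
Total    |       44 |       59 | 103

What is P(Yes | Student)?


P(Yes | Student) = 28/(28+32) = 28/60 = 7/15

P(Yes|Student) = 7/15 ≈ 46.67%


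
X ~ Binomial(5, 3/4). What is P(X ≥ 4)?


P(X ≥ 4) = Σ P(X=i) for i=4..5
P(X=4) = 405/1024
P(X=5) = 243/1024
Sum = 81/128

P(X ≥ 4) = 81/128 ≈ 63.28%


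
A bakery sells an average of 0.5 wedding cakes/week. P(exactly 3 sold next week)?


Poisson(λ=0.5): P(X=3) = e^(-λ)×λ^k/k!
= e^(-0.5) × 0.5^3 / 3!
≈ 0.6065306597 × 0.125 / 6 ≈ 0.012636

P(X=3) ≈ 0.012636 ≈ 1.26%


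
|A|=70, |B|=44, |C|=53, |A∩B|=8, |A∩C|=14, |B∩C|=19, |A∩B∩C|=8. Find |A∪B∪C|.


|A∪B∪C| = 70+44+53-8-14-19+8 = 134

|A∪B∪C| = 134


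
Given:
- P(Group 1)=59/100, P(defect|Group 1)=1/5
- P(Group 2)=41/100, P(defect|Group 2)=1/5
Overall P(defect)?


P(B) = Σ P(B|Aᵢ)×P(Aᵢ)
  1/5×59/100 = 59/500
  1/5×41/100 = 41/500
Sum = 1/5

P(defect) = 1/5 ≈ 20.00%


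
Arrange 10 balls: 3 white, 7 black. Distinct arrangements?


10!/(3!×7!) = 120

120


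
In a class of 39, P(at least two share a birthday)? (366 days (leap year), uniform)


P(all different) = Π(366-i)/366 for i=0..38
= 0.122510
P(match) = 1 - 0.122510 = 0.877490

P ≈ 0.8775 ≈ 87.75%


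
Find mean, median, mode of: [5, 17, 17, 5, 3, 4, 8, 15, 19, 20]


Sorted: [3, 4, 5, 5, 8, 15, 17, 17, 19, 20]
Mean = 113/10
Median = 23/2
Freq: {5: 2, 17: 2, 3: 1, 4: 1, 8: 1, 15: 1, 19: 1, 20: 1}
Mode: [5, 17]

Mean=113/10, Median=23/2, Mode=[5, 17]


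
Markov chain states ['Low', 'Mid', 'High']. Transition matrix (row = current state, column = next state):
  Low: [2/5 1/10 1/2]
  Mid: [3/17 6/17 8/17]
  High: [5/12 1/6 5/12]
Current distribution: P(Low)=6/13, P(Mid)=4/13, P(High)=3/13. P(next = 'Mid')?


P(next=Mid) = Σᵢ P(now=i)×P(i→Mid)
= 6/13×1/10 + 4/13×6/17 + 3/13×1/6
= 3/65 + 24/221 + 1/26 = 427/2210

P = 427/2210 ≈ 0.1932


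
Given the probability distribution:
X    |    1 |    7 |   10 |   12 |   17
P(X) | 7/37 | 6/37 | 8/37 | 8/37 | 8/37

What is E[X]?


E[X] = Σ x·P(X=x)
= (1)×(7/37) + (7)×(6/37) + (10)×(8/37) + (12)×(8/37) + (17)×(8/37)
= 361/37

E[X] = 361/37


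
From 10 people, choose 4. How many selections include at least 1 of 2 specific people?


Complement: C(10,4) - C(8,4) = 210 - 70 = 140

140


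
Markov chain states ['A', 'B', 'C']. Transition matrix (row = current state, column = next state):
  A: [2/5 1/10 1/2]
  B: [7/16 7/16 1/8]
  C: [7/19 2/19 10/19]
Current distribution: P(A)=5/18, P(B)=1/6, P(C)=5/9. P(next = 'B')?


P(next=B) = Σᵢ P(now=i)×P(i→B)
= 5/18×1/10 + 1/6×7/16 + 5/9×2/19
= 1/36 + 7/96 + 10/171 = 871/5472

P = 871/5472 ≈ 0.1592


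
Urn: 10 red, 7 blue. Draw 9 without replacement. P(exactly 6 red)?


Hypergeometric: C(10,6)×C(7,3)/C(17,9)
= 210×35/24310 = 735/2431

P(X=6) = 735/2431 ≈ 30.23%


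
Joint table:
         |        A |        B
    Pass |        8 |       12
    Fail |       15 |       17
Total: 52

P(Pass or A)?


P(Pass∨A) = P(Pass) + P(A) - P(Pass∧A)
= (20 + 23 - 8)/52 = 35/52

P = 35/52 ≈ 67.31%


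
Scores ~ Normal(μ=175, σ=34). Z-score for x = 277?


z = (x - μ)/σ = (277 - 175)/34 = 3.0

z = 3.0


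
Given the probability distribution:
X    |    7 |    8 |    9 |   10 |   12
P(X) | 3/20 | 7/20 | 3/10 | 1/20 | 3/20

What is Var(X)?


E[X] = 177/20
E[X²] = 1613/20
Var(X) = E[X²] - (E[X])² = 1613/20 - 31329/400 = 931/400

Var(X) = 931/400 ≈ 2.3275


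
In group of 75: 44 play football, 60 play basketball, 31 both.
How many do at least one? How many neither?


|A∪B| = 44+60-31 = 73
Neither = 75-73 = 2

At least one: 73; Neither: 2


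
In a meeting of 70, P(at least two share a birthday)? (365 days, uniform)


P(all different) = Π(365-i)/365 for i=0..69
= 0.000840
P(match) = 1 - 0.000840 = 0.999160

P ≈ 0.9992 ≈ 99.92%


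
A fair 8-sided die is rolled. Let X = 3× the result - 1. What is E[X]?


E[die] = (1+8)/2 = 9/2
E[X] = 3×9/2 - 1 = 25/2

E[X] = 25/2


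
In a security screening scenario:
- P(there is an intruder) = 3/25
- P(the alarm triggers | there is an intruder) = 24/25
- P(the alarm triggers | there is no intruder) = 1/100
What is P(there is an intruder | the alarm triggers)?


Using Bayes' theorem:
P(A|B) = P(B|A)·P(A) / P(B)

P(the alarm triggers) = 24/25 × 3/25 + 1/100 × 22/25
= 72/625 + 11/1250 = 31/250

P(there is an intruder|the alarm triggers) = (72/625) / (31/250) = 144/155

P(there is an intruder|the alarm triggers) = 144/155 ≈ 92.90%


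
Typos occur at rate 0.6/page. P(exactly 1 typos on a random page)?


Poisson(λ=0.6): P(X=1) = e^(-λ)×λ^k/k!
= e^(-0.6) × 0.6^1 / 1!
≈ 0.5488116361 × 0.6 / 1 ≈ 0.329287

P(X=1) ≈ 0.329287 ≈ 32.93%


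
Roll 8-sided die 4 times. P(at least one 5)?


P(no 5)^4 = (7/8)^4 = 2401/4096
P(≥1) = 1 - 2401/4096 = 1695/4096

P = 1695/4096 ≈ 41.38%


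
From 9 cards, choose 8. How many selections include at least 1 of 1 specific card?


Complement: C(9,8) - C(8,8) = 9 - 1 = 8

8


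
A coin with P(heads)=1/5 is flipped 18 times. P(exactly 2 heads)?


Binomial: P(X=2) = C(18,2)×p^2×(1-p)^16
= 153 × 1/25 × 4294967296/152587890625 = 657129996288/3814697265625

P(X=2) = 657129996288/3814697265625 ≈ 17.23%


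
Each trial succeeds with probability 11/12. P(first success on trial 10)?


Geometric: P(X=10) = (1-p)^(k-1)×p = (1/12)^9×11/12 = 11/61917364224

P(X=10) = 11/61917364224 ≈ 0.00%


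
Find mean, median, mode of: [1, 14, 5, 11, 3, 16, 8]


Sorted: [1, 3, 5, 8, 11, 14, 16]
Mean = 58/7
Median = 8
Freq: {1: 1, 14: 1, 5: 1, 11: 1, 3: 1, 16: 1, 8: 1}
Mode: No mode

Mean=58/7, Median=8, Mode=No mode


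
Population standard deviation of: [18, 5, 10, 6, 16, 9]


Mean = 64/6 = 32/3
  (18-32/3)²=484/9
  (5-32/3)²=289/9
  (10-32/3)²=4/9
  (6-32/3)²=196/9
  (16-32/3)²=256/9
  (9-32/3)²=25/9
Σ(x-μ)² = 418/3
σ² = (418/3)/6 = 209/9

σ = √(209/9) ≈ 4.8189
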